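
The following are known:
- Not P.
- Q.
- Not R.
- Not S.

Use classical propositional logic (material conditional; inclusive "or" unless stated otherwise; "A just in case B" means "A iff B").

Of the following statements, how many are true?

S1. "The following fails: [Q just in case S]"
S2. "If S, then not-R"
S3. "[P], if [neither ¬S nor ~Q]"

S1: Parsed as ¬(Q ↔ S)

Q ↔ S = T ↔ F = F
¬(Q ↔ S) = ¬F = T
Hence S1 is true.

S2: This is S → ¬R.

¬R = ¬F = T
S → ¬R = F → T = T
Thus S2 is true.

S3: Formalization: (¬S ↓ ¬Q) → P

¬S = ¬F = T
¬Q = ¬T = F
¬S ↓ ¬Q = T ↓ F = F
(¬S ↓ ¬Q) → P = F → F = T
Hence S3 is true.

True statements: 3.

3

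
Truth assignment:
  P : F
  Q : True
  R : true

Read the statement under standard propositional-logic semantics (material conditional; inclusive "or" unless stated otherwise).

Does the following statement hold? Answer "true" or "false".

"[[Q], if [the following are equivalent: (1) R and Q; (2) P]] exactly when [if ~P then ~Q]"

Values: R=T, Q=T, P=F.
In symbols: (((R & Q) <-> P) -> Q) <-> (~P -> ~Q)

R & Q = T & T = T
(R & Q) <-> P = T <-> F = F
((R & Q) <-> P) -> Q = F -> T = T
~P = ~F = T
~Q = ~T = F
~P -> ~Q = T -> F = F
(((R & Q) <-> P) -> Q) <-> (~P -> ~Q) = T <-> F = F

The statement is false.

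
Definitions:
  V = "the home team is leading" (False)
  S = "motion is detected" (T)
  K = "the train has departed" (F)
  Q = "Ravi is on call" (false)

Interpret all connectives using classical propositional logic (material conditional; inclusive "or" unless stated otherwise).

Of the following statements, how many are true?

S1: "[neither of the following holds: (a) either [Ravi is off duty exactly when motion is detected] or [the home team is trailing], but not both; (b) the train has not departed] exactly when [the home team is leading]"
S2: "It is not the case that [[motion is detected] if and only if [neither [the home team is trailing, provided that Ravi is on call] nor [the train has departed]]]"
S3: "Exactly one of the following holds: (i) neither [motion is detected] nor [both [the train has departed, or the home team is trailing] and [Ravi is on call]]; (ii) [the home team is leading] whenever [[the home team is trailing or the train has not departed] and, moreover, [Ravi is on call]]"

S1: In symbols: (((~Q <-> S) xor ~V) nor ~K) <-> V

~Q = ~F = T
~Q <-> S = T <-> T = T
~V = ~F = T
(~Q <-> S) xor ~V = T xor T = F
~K = ~F = T
((~Q <-> S) xor ~V) nor ~K = F nor T = F
(((~Q <-> S) xor ~V) nor ~K) <-> V = F <-> F = T
Hence S1 is true.

S2: In symbols: ~(S <-> ((Q -> ~V) nor K))

~V = ~F = T
Q -> ~V = F -> T = T
(Q -> ~V) nor K = T nor F = F
S <-> ((Q -> ~V) nor K) = T <-> F = F
~(S <-> ((Q -> ~V) nor K)) = ~F = T
So S2 is true.

S3: This is (S nor ((K | ~V) & Q)) xor (((~V | ~K) & Q) -> V).

~V = ~F = T
K | ~V = F | T = T
(K | ~V) & Q = T & F = F
S nor ((K | ~V) & Q) = T nor F = F
~V = ~F = T
~K = ~F = T
~V | ~K = T | T = T
(~V | ~K) & Q = T & F = F
((~V | ~K) & Q) -> V = F -> F = T
(S nor ((K | ~V) & Q)) xor (((~V | ~K) & Q) -> V) = F xor T = T
So S3 is true.

Count: 3.

3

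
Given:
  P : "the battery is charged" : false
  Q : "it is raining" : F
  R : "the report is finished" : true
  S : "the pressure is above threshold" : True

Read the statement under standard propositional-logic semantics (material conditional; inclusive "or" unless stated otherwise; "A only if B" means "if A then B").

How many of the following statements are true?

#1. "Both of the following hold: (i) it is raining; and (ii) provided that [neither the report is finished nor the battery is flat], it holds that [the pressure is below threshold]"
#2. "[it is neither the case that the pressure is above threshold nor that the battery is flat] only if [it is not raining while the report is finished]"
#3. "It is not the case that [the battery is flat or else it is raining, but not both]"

#1: This is Q ∧ ((R ↓ ¬P) → ¬S).

¬P = ¬F = T
R ↓ ¬P = T ↓ T = F
¬S = ¬T = F
(R ↓ ¬P) → ¬S = F → F = T
Q ∧ ((R ↓ ¬P) → ¬S) = F ∧ T = F
Thus #1 is false.

#2: This is (S ↓ ¬P) → (¬Q ∧ R).

¬P = ¬F = T
S ↓ ¬P = T ↓ T = F
¬Q = ¬F = T
¬Q ∧ R = T ∧ T = T
(S ↓ ¬P) → (¬Q ∧ R) = F → T = T
So #2 is true.

#3: In symbols: ¬(¬P ⊕ Q)

¬P = ¬F = T
¬P ⊕ Q = T ⊕ F = T
¬(¬P ⊕ Q) = ¬T = F
Hence #3 is false.

Count: 1.

1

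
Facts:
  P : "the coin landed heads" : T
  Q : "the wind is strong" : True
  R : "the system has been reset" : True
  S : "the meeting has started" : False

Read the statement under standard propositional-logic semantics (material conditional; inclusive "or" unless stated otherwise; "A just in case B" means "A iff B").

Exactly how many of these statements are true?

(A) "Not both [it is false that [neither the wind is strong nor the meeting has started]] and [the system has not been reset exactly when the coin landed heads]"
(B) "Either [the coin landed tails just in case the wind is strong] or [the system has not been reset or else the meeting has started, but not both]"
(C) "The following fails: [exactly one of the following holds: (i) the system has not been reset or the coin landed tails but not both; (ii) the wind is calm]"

2

(A): Parsed as ~(Q nor S) nand (~R <-> P)

Q nor S = T nor F = F
~(Q nor S) = ~F = T
~R = ~T = F
~R <-> P = F <-> T = F
~(Q nor S) nand (~R <-> P) = T nand F = T
Thus (A) is true.

(B): Formalization: (~P <-> Q) | (~R xor S)

~P = ~T = F
~P <-> Q = F <-> T = F
~R = ~T = F
~R xor S = F xor F = F
(~P <-> Q) | (~R xor S) = F | F = F
So (B) is false.

(C): In symbols: ~((~R xor ~P) xor ~Q)

~R = ~T = F
~P = ~T = F
~R xor ~P = F xor F = F
~Q = ~T = F
(~R xor ~P) xor ~Q = F xor F = F
~((~R xor ~P) xor ~Q) = ~F = T
So (C) is true.

True statements: 2.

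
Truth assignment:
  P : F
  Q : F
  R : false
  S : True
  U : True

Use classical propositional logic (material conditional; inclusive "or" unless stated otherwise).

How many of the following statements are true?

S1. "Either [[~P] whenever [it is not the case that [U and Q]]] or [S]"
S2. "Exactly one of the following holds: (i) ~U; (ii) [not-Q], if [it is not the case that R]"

2

S1: Formalization: (~(U & Q) -> ~P) | S

U & Q = T & F = F
~(U & Q) = ~F = T
~P = ~F = T
~(U & Q) -> ~P = T -> T = T
(~(U & Q) -> ~P) | S = T | T = T
So S1 is true.

S2: This is ~U xor (~R -> ~Q).

~U = ~T = F
~R = ~F = T
~Q = ~F = T
~R -> ~Q = T -> T = T
~U xor (~R -> ~Q) = F xor T = T
Thus S2 is true.

Count: 2.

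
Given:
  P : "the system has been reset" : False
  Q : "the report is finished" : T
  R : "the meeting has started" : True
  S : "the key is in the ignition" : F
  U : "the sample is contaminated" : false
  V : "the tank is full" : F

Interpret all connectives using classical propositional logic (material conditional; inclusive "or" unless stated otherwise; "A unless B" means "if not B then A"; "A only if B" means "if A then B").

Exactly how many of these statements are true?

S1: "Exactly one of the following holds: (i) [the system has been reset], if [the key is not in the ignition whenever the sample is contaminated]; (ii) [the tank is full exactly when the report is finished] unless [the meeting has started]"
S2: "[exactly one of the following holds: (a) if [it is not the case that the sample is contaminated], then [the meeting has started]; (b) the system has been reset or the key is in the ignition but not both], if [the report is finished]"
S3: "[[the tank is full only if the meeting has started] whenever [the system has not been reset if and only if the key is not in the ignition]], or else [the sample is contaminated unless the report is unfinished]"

S1: This is ((U -> ~S) -> P) xor ((V <-> Q) | R).

~S = ~F = T
U -> ~S = F -> T = T
(U -> ~S) -> P = T -> F = F
V <-> Q = F <-> T = F
(V <-> Q) | R = F | T = T
((U -> ~S) -> P) xor ((V <-> Q) | R) = F xor T = T
So S1 is true.

S2: This is Q -> ((~U -> R) xor (P xor S)).

~U = ~F = T
~U -> R = T -> T = T
P xor S = F xor F = F
(~U -> R) xor (P xor S) = T xor F = T
Q -> ((~U -> R) xor (P xor S)) = T -> T = T
Thus S2 is true.

S3: Parsed as ((~P <-> ~S) -> (V -> R)) | (U | ~Q)

~P = ~F = T
~S = ~F = T
~P <-> ~S = T <-> T = T
V -> R = F -> T = T
(~P <-> ~S) -> (V -> R) = T -> T = T
~Q = ~T = F
U | ~Q = F | F = F
((~P <-> ~S) -> (V -> R)) | (U | ~Q) = T | F = T
Thus S3 is true.

Count: 3.

3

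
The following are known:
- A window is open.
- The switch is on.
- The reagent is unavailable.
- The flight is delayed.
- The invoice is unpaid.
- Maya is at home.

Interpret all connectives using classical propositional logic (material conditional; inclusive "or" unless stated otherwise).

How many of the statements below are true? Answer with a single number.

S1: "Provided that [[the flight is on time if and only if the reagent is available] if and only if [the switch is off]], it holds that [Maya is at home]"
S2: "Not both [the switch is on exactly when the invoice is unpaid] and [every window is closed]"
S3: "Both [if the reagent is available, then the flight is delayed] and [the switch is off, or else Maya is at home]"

3

Let H = "the flight is delayed" (T), G = "the reagent is available" (F), W = "the switch is on" (T), L = "Maya is at home" (T), U = "the invoice is paid" (F), N = "a window is open" (T).

S1: In symbols: ((~H <-> G) <-> ~W) -> L

~H = ~T = F
~H <-> G = F <-> F = T
~W = ~T = F
(~H <-> G) <-> ~W = T <-> F = F
((~H <-> G) <-> ~W) -> L = F -> T = T
So S1 is true.

S2: Formalization: (W <-> ~U) nand ~N

~U = ~F = T
W <-> ~U = T <-> T = T
~N = ~T = F
(W <-> ~U) nand ~N = T nand F = T
Thus S2 is true.

S3: Formalization: (G -> H) & (~W | L)

G -> H = F -> T = T
~W = ~T = F
~W | L = F | T = T
(G -> H) & (~W | L) = T & T = T
Thus S3 is true.

3 of the 3 statements are true.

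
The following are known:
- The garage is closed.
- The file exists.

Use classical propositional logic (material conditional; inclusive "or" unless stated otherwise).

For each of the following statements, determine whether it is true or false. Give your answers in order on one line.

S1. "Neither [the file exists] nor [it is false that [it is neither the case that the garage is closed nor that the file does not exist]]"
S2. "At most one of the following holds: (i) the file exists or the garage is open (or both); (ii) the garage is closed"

Let Q = "the file exists" (T), P = "the garage is closed" (T).

S1: Formalization: Q ↓ ¬(P ↓ ¬Q)

¬Q = ¬T = F
P ↓ ¬Q = T ↓ F = F
¬(P ↓ ¬Q) = ¬F = T
Q ↓ ¬(P ↓ ¬Q) = T ↓ T = F
So S1 is false.

S2: This is (Q ∨ ¬P) ↑ P.

¬P = ¬T = F
Q ∨ ¬P = T ∨ F = T
(Q ∨ ¬P) ↑ P = T ↑ T = F
Thus S2 is false.

S1 false; S2 false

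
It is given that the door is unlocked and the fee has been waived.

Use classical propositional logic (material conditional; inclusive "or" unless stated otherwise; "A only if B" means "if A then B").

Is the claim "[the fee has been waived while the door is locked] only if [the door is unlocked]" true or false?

Let K = "the fee has been waived" (True), W = "the door is locked" (False).
Parsed as (K and W) -> not W

K and W = True and False = False
not W = not False = True
(K and W) -> not W = False -> True = True

The statement is true.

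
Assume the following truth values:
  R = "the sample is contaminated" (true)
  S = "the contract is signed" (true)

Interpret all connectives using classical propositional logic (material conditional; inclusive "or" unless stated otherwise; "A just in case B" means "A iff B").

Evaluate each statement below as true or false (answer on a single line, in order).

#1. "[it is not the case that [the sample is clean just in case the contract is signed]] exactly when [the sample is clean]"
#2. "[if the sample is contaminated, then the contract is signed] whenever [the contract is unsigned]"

#1: Parsed as ~(~R <-> S) <-> ~R

~R = ~T = F
~R <-> S = F <-> T = F
~(~R <-> S) = ~F = T
~R = ~T = F
~(~R <-> S) <-> ~R = T <-> F = F
Hence #1 is false.

#2: This is ~S -> (R -> S).

~S = ~T = F
R -> S = T -> T = T
~S -> (R -> S) = F -> T = T
Thus #2 is true.

#1 F, #2 T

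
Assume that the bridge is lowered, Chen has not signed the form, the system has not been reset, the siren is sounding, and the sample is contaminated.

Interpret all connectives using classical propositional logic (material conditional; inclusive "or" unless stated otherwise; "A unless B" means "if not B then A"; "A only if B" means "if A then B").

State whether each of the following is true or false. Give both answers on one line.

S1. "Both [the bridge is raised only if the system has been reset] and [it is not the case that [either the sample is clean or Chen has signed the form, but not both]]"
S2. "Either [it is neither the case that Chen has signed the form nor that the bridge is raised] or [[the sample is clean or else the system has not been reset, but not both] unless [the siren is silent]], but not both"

Let D = "the bridge is raised" (False), G = "the system has been reset" (False), K = "the sample is contaminated" (True), N = "Chen has signed the form" (False), R = "the siren is sounding" (True).

S1: Formalization: (D -> G) and not (not K xor N)

D -> G = False -> False = True
not K = not True = False
not K xor N = False xor False = False
not (not K xor N) = not False = True
(D -> G) and not (not K xor N) = True and True = True
Thus S1 is true.

S2: Formalization: (N nor D) xor ((not K xor not G) or not R)

N nor D = False nor False = True
not K = not True = False
not G = not False = True
not K xor not G = False xor True = True
not R = not True = False
(not K xor not G) or not R = True or False = True
(N nor D) xor ((not K xor not G) or not R) = True xor True = False
Thus S2 is false.

S1 True, S2 False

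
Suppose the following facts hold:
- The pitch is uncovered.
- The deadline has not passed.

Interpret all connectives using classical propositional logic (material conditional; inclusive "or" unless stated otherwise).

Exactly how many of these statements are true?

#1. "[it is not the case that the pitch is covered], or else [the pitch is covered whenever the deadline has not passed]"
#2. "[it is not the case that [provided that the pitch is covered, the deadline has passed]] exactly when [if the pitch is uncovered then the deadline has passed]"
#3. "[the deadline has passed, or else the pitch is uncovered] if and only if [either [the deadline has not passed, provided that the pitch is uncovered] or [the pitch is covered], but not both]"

Let M = "the pitch is covered" (False), P = "the deadline has passed" (False).

#1: Formalization: not M or (not P -> M)

not M = not False = True
not P = not False = True
not P -> M = True -> False = False
not M or (not P -> M) = True or False = True
So #1 is true.

#2: Formalization: not (M -> P) iff (not M -> P)

M -> P = False -> False = True
not (M -> P) = not True = False
not M = not False = True
not M -> P = True -> False = False
not (M -> P) iff (not M -> P) = False iff False = True
Hence #2 is true.

#3: This is (P or not M) iff ((not M -> not P) xor M).

not M = not False = True
P or not M = False or True = True
not M = not False = True
not P = not False = True
not M -> not P = True -> True = True
(not M -> not P) xor M = True xor False = True
(P or not M) iff ((not M -> not P) xor M) = True iff True = True
So #3 is true.

Count: 3.

3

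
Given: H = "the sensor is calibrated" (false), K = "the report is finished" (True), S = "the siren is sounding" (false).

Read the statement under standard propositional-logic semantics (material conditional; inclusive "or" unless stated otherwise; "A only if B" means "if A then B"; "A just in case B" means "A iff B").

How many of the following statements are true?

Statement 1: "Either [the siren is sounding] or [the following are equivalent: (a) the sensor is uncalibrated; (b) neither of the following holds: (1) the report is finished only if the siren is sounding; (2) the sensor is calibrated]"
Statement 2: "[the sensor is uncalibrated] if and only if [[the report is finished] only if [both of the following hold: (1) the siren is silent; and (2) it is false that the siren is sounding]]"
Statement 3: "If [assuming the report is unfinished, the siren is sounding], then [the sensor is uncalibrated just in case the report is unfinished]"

Statement 1: This is S | (~H <-> ((K -> S) nor H)).

~H = ~F = T
K -> S = T -> F = F
(K -> S) nor H = F nor F = T
~H <-> ((K -> S) nor H) = T <-> T = T
S | (~H <-> ((K -> S) nor H)) = F | T = T
Thus Statement 1 is true.

Statement 2: This is ~H <-> (K -> (~S & ~S)).

~H = ~F = T
~S = ~F = T
~S = ~F = T
~S & ~S = T & T = T
K -> (~S & ~S) = T -> T = T
~H <-> (K -> (~S & ~S)) = T <-> T = T
Thus Statement 2 is true.

Statement 3: Parsed as (~K -> S) -> (~H <-> ~K)

~K = ~T = F
~K -> S = F -> F = T
~H = ~F = T
~K = ~T = F
~H <-> ~K = T <-> F = F
(~K -> S) -> (~H <-> ~K) = T -> F = F
Thus Statement 3 is false.

2 of the 3 statements are true (Statement 1, Statement 2).

2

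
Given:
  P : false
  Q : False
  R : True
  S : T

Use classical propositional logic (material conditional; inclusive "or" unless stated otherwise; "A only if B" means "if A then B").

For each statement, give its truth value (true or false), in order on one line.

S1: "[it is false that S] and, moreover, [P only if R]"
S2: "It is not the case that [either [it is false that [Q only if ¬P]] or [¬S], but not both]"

S1: Formalization: not S and (P -> R)

not S = not True = False
P -> R = False -> True = True
not S and (P -> R) = False and True = False
Thus S1 is false.

S2: Parsed as not (not (Q -> not P) xor not S)

not P = not False = True
Q -> not P = False -> True = True
not (Q -> not P) = not True = False
not S = not True = False
not (Q -> not P) xor not S = False xor False = False
not (not (Q -> not P) xor not S) = not False = True
So S2 is true.

S1 False; S2 True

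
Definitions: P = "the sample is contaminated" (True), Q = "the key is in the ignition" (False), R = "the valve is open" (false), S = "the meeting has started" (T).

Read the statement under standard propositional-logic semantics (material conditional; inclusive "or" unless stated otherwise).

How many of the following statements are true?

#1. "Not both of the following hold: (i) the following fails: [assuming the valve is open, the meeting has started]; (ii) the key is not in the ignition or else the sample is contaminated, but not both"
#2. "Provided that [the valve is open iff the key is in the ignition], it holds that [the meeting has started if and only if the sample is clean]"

#1: Formalization: not (R -> S) nand (not Q xor P)

R -> S = False -> True = True
not (R -> S) = not True = False
not Q = not False = True
not Q xor P = True xor True = False
not (R -> S) nand (not Q xor P) = False nand False = True
So #1 is true.

#2: In symbols: (R iff Q) -> (S iff not P)

R iff Q = False iff False = True
not P = not True = False
S iff not P = True iff False = False
(R iff Q) -> (S iff not P) = True -> False = False
So #2 is false.

Count: 1.

1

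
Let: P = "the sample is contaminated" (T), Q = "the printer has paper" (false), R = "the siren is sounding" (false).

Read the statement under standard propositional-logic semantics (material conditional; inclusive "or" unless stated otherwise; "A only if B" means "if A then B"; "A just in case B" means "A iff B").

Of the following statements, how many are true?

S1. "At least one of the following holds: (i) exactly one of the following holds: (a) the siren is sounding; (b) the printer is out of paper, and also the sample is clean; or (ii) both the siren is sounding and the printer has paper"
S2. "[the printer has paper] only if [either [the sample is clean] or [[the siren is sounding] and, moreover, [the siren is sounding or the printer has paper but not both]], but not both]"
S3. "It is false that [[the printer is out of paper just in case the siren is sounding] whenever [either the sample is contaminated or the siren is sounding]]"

S1: This is (R xor (not Q and not P)) or (R and Q).

not Q = not False = True
not P = not True = False
not Q and not P = True and False = False
R xor (not Q and not P) = False xor False = False
R and Q = False and False = False
(R xor (not Q and not P)) or (R and Q) = False or False = False
Hence S1 is false.

S2: This is Q -> (not P xor (R and (R xor Q))).

not P = not True = False
R xor Q = False xor False = False
R and (R xor Q) = False and False = False
not P xor (R and (R xor Q)) = False xor False = False
Q -> (not P xor (R and (R xor Q))) = False -> False = True
Thus S2 is true.

S3: Parsed as not ((P or R) -> (not Q iff R))

P or R = True or False = True
not Q = not False = True
not Q iff R = True iff False = False
(P or R) -> (not Q iff R) = True -> False = False
not ((P or R) -> (not Q iff R)) = not False = True
So S3 is true.

Count: 2.

2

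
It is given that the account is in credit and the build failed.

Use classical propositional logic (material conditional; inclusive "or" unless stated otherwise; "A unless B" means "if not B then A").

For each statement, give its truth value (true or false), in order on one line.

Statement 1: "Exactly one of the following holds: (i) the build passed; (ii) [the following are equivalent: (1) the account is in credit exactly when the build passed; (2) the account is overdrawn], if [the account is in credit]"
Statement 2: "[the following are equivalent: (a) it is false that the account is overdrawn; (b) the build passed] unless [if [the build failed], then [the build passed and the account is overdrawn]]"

Let V = "the build passed" (F), W = "the account is overdrawn" (F).

Statement 1: In symbols: V ⊕ (¬W → ((¬W ↔ V) ↔ W))

¬W = ¬F = T
¬W = ¬F = T
¬W ↔ V = T ↔ F = F
(¬W ↔ V) ↔ W = F ↔ F = T
¬W → ((¬W ↔ V) ↔ W) = T → T = T
V ⊕ (¬W → ((¬W ↔ V) ↔ W)) = F ⊕ T = T
Thus Statement 1 is true.

Statement 2: Parsed as (¬W ↔ V) ∨ (¬V → (V ∧ W))

¬W = ¬F = T
¬W ↔ V = T ↔ F = F
¬V = ¬F = T
V ∧ W = F ∧ F = F
¬V → (V ∧ W) = T → F = F
(¬W ↔ V) ∨ (¬V → (V ∧ W)) = F ∨ F = F
So Statement 2 is false.

Statement 1 true / Statement 2 false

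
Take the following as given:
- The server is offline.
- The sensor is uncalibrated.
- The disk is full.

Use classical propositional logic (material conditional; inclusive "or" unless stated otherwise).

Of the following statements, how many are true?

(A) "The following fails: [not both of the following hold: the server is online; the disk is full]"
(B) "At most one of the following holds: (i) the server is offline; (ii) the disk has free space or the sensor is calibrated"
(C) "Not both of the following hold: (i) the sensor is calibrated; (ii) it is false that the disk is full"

Let Q = "the server is online" (F), N = "the disk is full" (T), U = "the sensor is calibrated" (F).

(A): This is ¬(Q ↑ N).

Q ↑ N = F ↑ T = T
¬(Q ↑ N) = ¬T = F
So (A) is false.

(B): In symbols: ¬Q ↑ (¬N ∨ U)

¬Q = ¬F = T
¬N = ¬T = F
¬N ∨ U = F ∨ F = F
¬Q ↑ (¬N ∨ U) = T ↑ F = T
Thus (B) is true.

(C): Formalization: U ↑ ¬N

¬N = ¬T = F
U ↑ ¬N = F ↑ F = T
Hence (C) is true.

2 of the 3 statements are true ((B), (C)).

2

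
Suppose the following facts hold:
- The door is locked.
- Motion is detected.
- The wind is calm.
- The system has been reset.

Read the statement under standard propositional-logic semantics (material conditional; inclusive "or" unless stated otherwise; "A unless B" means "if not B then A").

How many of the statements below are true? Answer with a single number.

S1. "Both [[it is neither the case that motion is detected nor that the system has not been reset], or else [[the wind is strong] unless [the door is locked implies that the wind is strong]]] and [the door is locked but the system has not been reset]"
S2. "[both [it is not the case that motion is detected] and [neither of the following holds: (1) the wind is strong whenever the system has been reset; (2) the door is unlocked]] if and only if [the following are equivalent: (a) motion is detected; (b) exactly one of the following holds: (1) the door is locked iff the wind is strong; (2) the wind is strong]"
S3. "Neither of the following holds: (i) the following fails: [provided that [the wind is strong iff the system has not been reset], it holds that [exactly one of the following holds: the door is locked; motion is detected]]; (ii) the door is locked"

1

Let Q = "motion is detected" (T), S = "the system has been reset" (T), R = "the wind is strong" (F), P = "the door is locked" (T).

S1: In symbols: ((Q ↓ ¬S) ∨ (R ∨ (P → R))) ∧ (P ∧ ¬S)

¬S = ¬T = F
Q ↓ ¬S = T ↓ F = F
P → R = T → F = F
R ∨ (P → R) = F ∨ F = F
(Q ↓ ¬S) ∨ (R ∨ (P → R)) = F ∨ F = F
¬S = ¬T = F
P ∧ ¬S = T ∧ F = F
((Q ↓ ¬S) ∨ (R ∨ (P → R))) ∧ (P ∧ ¬S) = F ∧ F = F
So S1 is false.

S2: Parsed as (¬Q ∧ ((S → R) ↓ ¬P)) ↔ (Q ↔ ((P ↔ R) ⊕ R))

¬Q = ¬T = F
S → R = T → F = F
¬P = ¬T = F
(S → R) ↓ ¬P = F ↓ F = T
¬Q ∧ ((S → R) ↓ ¬P) = F ∧ T = F
P ↔ R = T ↔ F = F
(P ↔ R) ⊕ R = F ⊕ F = F
Q ↔ ((P ↔ R) ⊕ R) = T ↔ F = F
(¬Q ∧ ((S → R) ↓ ¬P)) ↔ (Q ↔ ((P ↔ R) ⊕ R)) = F ↔ F = T
Hence S2 is true.

S3: This is ¬((R ↔ ¬S) → (P ⊕ Q)) ↓ P.

¬S = ¬T = F
R ↔ ¬S = F ↔ F = T
P ⊕ Q = T ⊕ T = F
(R ↔ ¬S) → (P ⊕ Q) = T → F = F
¬((R ↔ ¬S) → (P ⊕ Q)) = ¬F = T
¬((R ↔ ¬S) → (P ⊕ Q)) ↓ P = T ↓ T = F
Hence S3 is false.

1 of the 3 statements is true.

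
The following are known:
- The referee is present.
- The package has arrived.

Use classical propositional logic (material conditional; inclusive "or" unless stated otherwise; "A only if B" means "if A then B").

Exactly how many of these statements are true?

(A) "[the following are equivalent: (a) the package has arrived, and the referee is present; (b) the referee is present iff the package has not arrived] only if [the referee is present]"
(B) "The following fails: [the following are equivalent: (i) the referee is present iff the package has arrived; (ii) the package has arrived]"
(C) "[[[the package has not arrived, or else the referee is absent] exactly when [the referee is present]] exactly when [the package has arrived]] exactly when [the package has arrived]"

1

Let Q = "the package has arrived" (True), P = "the referee is present" (True).

(A): Formalization: ((Q and P) iff (P iff not Q)) -> P

Q and P = True and True = True
not Q = not True = False
P iff not Q = True iff False = False
(Q and P) iff (P iff not Q) = True iff False = False
((Q and P) iff (P iff not Q)) -> P = False -> True = True
So (A) is true.

(B): This is not ((P iff Q) iff Q).

P iff Q = True iff True = True
(P iff Q) iff Q = True iff True = True
not ((P iff Q) iff Q) = not True = False
So (B) is false.

(C): This is (((not Q or not P) iff P) iff Q) iff Q.

not Q = not True = False
not P = not True = False
not Q or not P = False or False = False
(not Q or not P) iff P = False iff True = False
((not Q or not P) iff P) iff Q = False iff True = False
(((not Q or not P) iff P) iff Q) iff Q = False iff True = False
So (C) is false.

True statements: 1 ((A)).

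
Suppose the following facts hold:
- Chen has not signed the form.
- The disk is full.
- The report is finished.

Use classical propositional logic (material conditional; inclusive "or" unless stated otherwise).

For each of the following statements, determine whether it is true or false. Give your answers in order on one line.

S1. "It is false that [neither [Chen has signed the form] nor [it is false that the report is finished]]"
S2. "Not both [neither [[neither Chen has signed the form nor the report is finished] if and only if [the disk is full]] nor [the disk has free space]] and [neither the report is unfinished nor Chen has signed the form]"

S1 False; S2 False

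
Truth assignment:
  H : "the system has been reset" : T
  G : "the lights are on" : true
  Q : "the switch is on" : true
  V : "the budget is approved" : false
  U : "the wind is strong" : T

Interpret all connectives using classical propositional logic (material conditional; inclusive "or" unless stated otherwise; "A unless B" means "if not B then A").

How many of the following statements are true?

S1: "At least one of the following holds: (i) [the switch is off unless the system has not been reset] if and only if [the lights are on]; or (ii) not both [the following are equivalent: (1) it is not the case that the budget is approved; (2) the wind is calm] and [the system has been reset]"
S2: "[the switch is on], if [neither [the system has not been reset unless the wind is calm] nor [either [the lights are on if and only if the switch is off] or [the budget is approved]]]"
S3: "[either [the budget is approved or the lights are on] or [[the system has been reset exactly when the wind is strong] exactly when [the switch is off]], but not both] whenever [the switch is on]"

3

S1: In symbols: ((~Q | ~H) <-> G) | ((~V <-> ~U) nand H)

~Q = ~T = F
~H = ~T = F
~Q | ~H = F | F = F
(~Q | ~H) <-> G = F <-> T = F
~V = ~F = T
~U = ~T = F
~V <-> ~U = T <-> F = F
(~V <-> ~U) nand H = F nand T = T
((~Q | ~H) <-> G) | ((~V <-> ~U) nand H) = F | T = T
So S1 is true.

S2: This is ((~H | ~U) nor ((G <-> ~Q) | V)) -> Q.

~H = ~T = F
~U = ~T = F
~H | ~U = F | F = F
~Q = ~T = F
G <-> ~Q = T <-> F = F
(G <-> ~Q) | V = F | F = F
(~H | ~U) nor ((G <-> ~Q) | V) = F nor F = T
((~H | ~U) nor ((G <-> ~Q) | V)) -> Q = T -> T = T
Thus S2 is true.

S3: In symbols: Q -> ((V | G) xor ((H <-> U) <-> ~Q))

V | G = F | T = T
H <-> U = T <-> T = T
~Q = ~T = F
(H <-> U) <-> ~Q = T <-> F = F
(V | G) xor ((H <-> U) <-> ~Q) = T xor F = T
Q -> ((V | G) xor ((H <-> U) <-> ~Q)) = T -> T = T
Thus S3 is true.

True statements: 3.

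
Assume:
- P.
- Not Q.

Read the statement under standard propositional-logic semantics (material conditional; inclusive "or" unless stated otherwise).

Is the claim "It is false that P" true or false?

Formalization: not P

not P = not True = False

false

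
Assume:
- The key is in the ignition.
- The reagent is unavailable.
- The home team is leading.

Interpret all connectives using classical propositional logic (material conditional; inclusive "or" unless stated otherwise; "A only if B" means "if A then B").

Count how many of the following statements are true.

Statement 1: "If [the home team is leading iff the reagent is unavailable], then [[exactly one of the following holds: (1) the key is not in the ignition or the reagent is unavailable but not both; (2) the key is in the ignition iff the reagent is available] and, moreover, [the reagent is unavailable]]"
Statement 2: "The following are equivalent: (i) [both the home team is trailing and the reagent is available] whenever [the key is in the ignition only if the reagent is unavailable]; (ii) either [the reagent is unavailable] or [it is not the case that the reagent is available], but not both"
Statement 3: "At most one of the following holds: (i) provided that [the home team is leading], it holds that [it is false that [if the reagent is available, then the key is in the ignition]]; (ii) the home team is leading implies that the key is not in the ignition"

3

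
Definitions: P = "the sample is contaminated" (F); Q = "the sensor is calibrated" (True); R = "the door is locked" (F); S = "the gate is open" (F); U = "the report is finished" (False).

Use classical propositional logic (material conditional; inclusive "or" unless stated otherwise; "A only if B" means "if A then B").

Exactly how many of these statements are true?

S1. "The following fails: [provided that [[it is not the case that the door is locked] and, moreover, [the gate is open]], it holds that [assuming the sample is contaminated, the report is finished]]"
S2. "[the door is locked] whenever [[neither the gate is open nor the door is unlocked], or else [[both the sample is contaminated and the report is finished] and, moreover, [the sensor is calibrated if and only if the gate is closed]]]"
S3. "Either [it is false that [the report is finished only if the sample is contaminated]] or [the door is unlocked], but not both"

S1: Parsed as not ((not R and S) -> (P -> U))

not R = not False = True
not R and S = True and False = False
P -> U = False -> False = True
(not R and S) -> (P -> U) = False -> True = True
not ((not R and S) -> (P -> U)) = not True = False
Hence S1 is false.

S2: This is ((S nor not R) or ((P and U) and (Q iff not S))) -> R.

not R = not False = True
S nor not R = False nor True = False
P and U = False and False = False
not S = not False = True
Q iff not S = True iff True = True
(P and U) and (Q iff not S) = False and True = False
(S nor not R) or ((P and U) and (Q iff not S)) = False or False = False
((S nor not R) or ((P and U) and (Q iff not S))) -> R = False -> False = True
Hence S2 is true.

S3: Formalization: not (U -> P) xor not R

U -> P = False -> False = True
not (U -> P) = not True = False
not R = not False = True
not (U -> P) xor not R = False xor True = True
Thus S3 is true.

Count: 2.

2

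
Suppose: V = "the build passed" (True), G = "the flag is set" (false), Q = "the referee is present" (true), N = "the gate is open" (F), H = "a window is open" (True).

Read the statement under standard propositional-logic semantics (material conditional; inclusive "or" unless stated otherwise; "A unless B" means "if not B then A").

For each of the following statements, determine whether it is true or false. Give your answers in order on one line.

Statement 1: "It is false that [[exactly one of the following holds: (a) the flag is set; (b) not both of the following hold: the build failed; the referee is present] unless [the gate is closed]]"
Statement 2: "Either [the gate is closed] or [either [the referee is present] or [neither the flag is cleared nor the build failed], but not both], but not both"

Statement 1: In symbols: ¬((G ⊕ (¬V ↑ Q)) ∨ ¬N)

¬V = ¬T = F
¬V ↑ Q = F ↑ T = T
G ⊕ (¬V ↑ Q) = F ⊕ T = T
¬N = ¬F = T
(G ⊕ (¬V ↑ Q)) ∨ ¬N = T ∨ T = T
¬((G ⊕ (¬V ↑ Q)) ∨ ¬N) = ¬T = F
Hence Statement 1 is false.

Statement 2: In symbols: ¬N ⊕ (Q ⊕ (¬G ↓ ¬V))

¬N = ¬F = T
¬G = ¬F = T
¬V = ¬T = F
¬G ↓ ¬V = T ↓ F = F
Q ⊕ (¬G ↓ ¬V) = T ⊕ F = T
¬N ⊕ (Q ⊕ (¬G ↓ ¬V)) = T ⊕ T = F
Thus Statement 2 is false.

Statement 1 False; Statement 2 False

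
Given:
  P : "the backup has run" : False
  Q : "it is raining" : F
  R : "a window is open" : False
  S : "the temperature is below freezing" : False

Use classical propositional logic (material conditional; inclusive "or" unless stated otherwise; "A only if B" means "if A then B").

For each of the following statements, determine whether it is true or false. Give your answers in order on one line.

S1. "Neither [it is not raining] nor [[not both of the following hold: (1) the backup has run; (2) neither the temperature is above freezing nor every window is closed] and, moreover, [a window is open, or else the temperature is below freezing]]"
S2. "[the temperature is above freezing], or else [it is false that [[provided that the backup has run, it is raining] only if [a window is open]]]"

S1 false, S2 true

S1: Formalization: not Q nor ((P nand (not S nor not R)) and (R or S))

not Q = not False = True
not S = not False = True
not R = not False = True
not S nor not R = True nor True = False
P nand (not S nor not R) = False nand False = True
R or S = False or False = False
(P nand (not S nor not R)) and (R or S) = True and False = False
not Q nor ((P nand (not S nor not R)) and (R or S)) = True nor False = False
Thus S1 is false.

S2: This is not S or not ((P -> Q) -> R).

not S = not False = True
P -> Q = False -> False = True
(P -> Q) -> R = True -> False = False
not ((P -> Q) -> R) = not False = True
not S or not ((P -> Q) -> R) = True or True = True
So S2 is true.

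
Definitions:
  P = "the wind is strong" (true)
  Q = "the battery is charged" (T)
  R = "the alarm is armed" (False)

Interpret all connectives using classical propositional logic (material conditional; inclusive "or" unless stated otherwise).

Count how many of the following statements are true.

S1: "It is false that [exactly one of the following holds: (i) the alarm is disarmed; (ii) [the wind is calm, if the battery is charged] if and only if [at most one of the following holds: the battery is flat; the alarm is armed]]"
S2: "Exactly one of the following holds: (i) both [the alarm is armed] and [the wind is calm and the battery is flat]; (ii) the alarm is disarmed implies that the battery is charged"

S1: In symbols: not (not R xor ((Q -> not P) iff (not Q nand R)))

not R = not False = True
not P = not True = False
Q -> not P = True -> False = False
not Q = not True = False
not Q nand R = False nand False = True
(Q -> not P) iff (not Q nand R) = False iff True = False
not R xor ((Q -> not P) iff (not Q nand R)) = True xor False = True
not (not R xor ((Q -> not P) iff (not Q nand R))) = not True = False
So S1 is false.

S2: In symbols: (R and (not P and not Q)) xor (not R -> Q)

not P = not True = False
not Q = not True = False
not P and not Q = False and False = False
R and (not P and not Q) = False and False = False
not R = not False = True
not R -> Q = True -> True = True
(R and (not P and not Q)) xor (not R -> Q) = False xor True = True
Hence S2 is true.

True statements: 1 (S2).

1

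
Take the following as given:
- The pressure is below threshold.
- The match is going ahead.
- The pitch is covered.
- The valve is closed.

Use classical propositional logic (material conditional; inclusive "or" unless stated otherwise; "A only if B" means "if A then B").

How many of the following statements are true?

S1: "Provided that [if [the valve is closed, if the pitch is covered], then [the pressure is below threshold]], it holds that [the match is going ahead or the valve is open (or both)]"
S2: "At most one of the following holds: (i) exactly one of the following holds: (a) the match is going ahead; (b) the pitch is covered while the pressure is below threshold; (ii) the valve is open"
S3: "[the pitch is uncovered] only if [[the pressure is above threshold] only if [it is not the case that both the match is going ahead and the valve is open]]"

Let R = "the pitch is covered" (T), Q = "the valve is open" (F), G = "the pressure is above threshold" (F), V = "the match is cancelled" (F).

S1: Formalization: ((R -> ~Q) -> ~G) -> (~V | Q)

~Q = ~F = T
R -> ~Q = T -> T = T
~G = ~F = T
(R -> ~Q) -> ~G = T -> T = T
~V = ~F = T
~V | Q = T | F = T
((R -> ~Q) -> ~G) -> (~V | Q) = T -> T = T
Thus S1 is true.

S2: Formalization: (~V xor (R & ~G)) nand Q

~V = ~F = T
~G = ~F = T
R & ~G = T & T = T
~V xor (R & ~G) = T xor T = F
(~V xor (R & ~G)) nand Q = F nand F = T
Hence S2 is true.

S3: This is ~R -> (G -> (~V nand Q)).

~R = ~T = F
~V = ~F = T
~V nand Q = T nand F = T
G -> (~V nand Q) = F -> T = T
~R -> (G -> (~V nand Q)) = F -> T = T
Hence S3 is true.

3 of the 3 statements are true (S1, S2, S3).

3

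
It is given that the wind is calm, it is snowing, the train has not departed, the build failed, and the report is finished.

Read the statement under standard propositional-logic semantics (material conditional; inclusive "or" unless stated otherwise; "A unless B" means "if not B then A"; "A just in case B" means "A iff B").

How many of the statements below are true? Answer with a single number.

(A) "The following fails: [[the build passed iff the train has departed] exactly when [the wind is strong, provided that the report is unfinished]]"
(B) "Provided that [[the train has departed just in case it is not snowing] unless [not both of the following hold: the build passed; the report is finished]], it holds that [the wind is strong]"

0

Let M = "the build passed" (False), H = "the train has departed" (False), W = "the report is finished" (True), L = "the wind is strong" (False), Q = "it is snowing" (True).

(A): Formalization: not ((M iff H) iff (not W -> L))

M iff H = False iff False = True
not W = not True = False
not W -> L = False -> False = True
(M iff H) iff (not W -> L) = True iff True = True
not ((M iff H) iff (not W -> L)) = not True = False
Hence (A) is false.

(B): This is ((H iff not Q) or (M nand W)) -> L.

not Q = not True = False
H iff not Q = False iff False = True
M nand W = False nand True = True
(H iff not Q) or (M nand W) = True or True = True
((H iff not Q) or (M nand W)) -> L = True -> False = False
Hence (B) is false.

Count: 0.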